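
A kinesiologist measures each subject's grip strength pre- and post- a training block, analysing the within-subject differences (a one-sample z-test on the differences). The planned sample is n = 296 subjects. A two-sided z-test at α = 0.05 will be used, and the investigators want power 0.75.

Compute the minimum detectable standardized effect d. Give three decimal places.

Need Φ(δ − 1.960) = 0.75, so δ = 1.960 + 0.674 = 2.634.
(Lower-tail contribution to power is negligible for δ > 0.)
δ = d·√n ⇒ d = δ/√n = 2.634/√296 = 0.1531.

d ≈ 0.153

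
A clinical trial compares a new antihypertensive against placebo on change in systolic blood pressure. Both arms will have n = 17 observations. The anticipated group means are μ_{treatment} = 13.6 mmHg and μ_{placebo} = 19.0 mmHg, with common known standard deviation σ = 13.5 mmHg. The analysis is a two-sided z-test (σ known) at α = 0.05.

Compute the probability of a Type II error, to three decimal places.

Standardized effect: d = |μ_{treatment} − μ_{placebo}| / σ = |13.6 − 19.0| / 13.5 = 0.4000
Noncentrality parameter: δ = d·√(n/2) = 0.4000 × √(17/2) = 1.1662
Critical value for a two-sided test at α = 0.05: z_{α/2} = 1.960.
Power = Φ(δ − 1.960) + Φ(−δ − 1.960) = Φ(-0.794) + Φ(-3.126) = 0.2137 + 0.0009 = 0.2145.
Type II error: β = 1 − power = 1 − 0.2145 = 0.7855.

β ≈ 0.785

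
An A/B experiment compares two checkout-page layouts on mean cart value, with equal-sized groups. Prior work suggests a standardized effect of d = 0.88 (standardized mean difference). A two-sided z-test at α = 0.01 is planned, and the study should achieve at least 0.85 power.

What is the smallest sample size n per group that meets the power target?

Set Φ(δ − 2.576) = 0.85; then δ − 2.576 = Φ⁻¹(0.85) = 1.036, giving δ = 3.612.
(For δ > 0 the lower-tail rejection region contributes negligibly to power, so the one-term inversion is standard.)
δ = d·√(n/2) ⇒ n = 2(δ/d)² = 2 × (3.612 / 0.88)² = 33.70.
Rounding up, n = 34 per group.

n = 34 per group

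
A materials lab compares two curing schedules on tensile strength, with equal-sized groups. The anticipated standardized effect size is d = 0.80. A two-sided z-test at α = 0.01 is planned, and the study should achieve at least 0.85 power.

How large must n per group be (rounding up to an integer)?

n = 41 per group

For power 0.85 need Φ(δ − z_{0.005}) = 0.85, so δ = z_{0.005} + z_{0.15} = 2.576 + 1.036 = 3.612.
(For δ > 0 the lower-tail rejection region contributes negligibly to power, so the one-term inversion is standard.)
δ = d·√(n/2) ⇒ n = 2(δ/d)² = 2 × (3.612 / 0.80)² = 40.78.
Round up to the next whole unit.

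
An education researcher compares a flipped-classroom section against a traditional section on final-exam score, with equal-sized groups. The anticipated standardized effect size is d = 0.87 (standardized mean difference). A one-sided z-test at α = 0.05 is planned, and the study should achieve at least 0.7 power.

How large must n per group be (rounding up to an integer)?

n = 13 per group

For power 0.7 need Φ(δ − z_{0.05}) = 0.7, so δ = z_{0.05} + z_{0.30} = 1.645 + 0.524 = 2.169.
δ = d·√(n/2) ⇒ n = 2(δ/d)² = 2 × (2.169 / 0.87)² = 12.43.
Round up to the next whole unit.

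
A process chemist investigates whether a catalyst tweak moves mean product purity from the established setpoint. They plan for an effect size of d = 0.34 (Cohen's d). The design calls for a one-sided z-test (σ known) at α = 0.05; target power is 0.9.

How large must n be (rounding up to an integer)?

n = 75

Set Φ(δ − 1.645) = 0.9; then δ − 1.645 = Φ⁻¹(0.9) = 1.282, giving δ = 2.926.
δ = d·√n ⇒ n = (δ/d)² = (2.926 / 0.34)² = 74.08.
Round up to the next whole unit.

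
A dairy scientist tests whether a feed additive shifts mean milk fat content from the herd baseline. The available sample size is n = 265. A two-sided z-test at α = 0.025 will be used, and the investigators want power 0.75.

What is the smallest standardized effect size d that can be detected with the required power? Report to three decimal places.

d ≈ 0.179

Need Φ(δ − 2.241) = 0.75, so δ = 2.241 + 0.674 = 2.916.
(Lower-tail contribution to power is negligible for δ > 0.)
δ = d·√n ⇒ d = δ/√n = 2.916/√265 = 0.1791.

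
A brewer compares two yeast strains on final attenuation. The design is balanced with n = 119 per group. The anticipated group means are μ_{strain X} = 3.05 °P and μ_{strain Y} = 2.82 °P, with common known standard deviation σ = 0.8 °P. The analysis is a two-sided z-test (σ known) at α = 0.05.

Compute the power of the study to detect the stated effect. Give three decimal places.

Standardized effect: d = |μ_{strain X} − μ_{strain Y}| / σ = |3.05 − 2.82| / 0.8 = 0.2875
Noncentrality parameter: δ = d·√(n/2) = 0.2875 × √(119/2) = 2.2177
Two-sided α = 0.05 → critical value z_{0.025} = 1.960.
Power = Φ(δ − 1.960) + Φ(−δ − 1.960) = Φ(0.258) + Φ(-4.178) = 0.6017 + 0.0000 = 0.6017.

Power ≈ 0.602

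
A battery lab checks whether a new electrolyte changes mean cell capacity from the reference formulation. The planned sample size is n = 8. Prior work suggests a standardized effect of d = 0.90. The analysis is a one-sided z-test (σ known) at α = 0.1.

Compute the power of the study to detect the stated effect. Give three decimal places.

Power ≈ 0.897

Noncentrality parameter: δ = d·√n = 0.90 × √8 = 2.5456
One-sided α = 0.1 → critical value z_{0.1} = 1.282.
Power = P(Z > 1.282 − δ) = Φ(1.264) = 0.8969.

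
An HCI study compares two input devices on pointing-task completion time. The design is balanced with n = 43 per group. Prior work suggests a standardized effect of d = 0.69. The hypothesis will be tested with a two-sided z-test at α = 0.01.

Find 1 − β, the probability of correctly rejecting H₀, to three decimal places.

Power ≈ 0.734

Noncentrality parameter: δ = d·√(n/2) = 0.69 × √(43/2) = 3.1994
Two-sided α = 0.01 → critical value z_{0.005} = 2.576.
Power = Φ(δ − 2.576) + Φ(−δ − 2.576) = Φ(0.624) + Φ(-5.775) = 0.7335 + 0.0000 = 0.7335.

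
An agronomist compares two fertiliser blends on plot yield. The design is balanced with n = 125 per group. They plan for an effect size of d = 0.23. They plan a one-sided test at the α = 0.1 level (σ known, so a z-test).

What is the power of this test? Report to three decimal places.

Power ≈ 0.704

Noncentrality parameter: δ = d·√(n/2) = 0.23 × √(125/2) = 1.8183
One-sided α = 0.1 → critical value z_{0.1} = 1.282.
Power = P(Z > 1.282 − δ) = Φ(0.537) = 0.7043.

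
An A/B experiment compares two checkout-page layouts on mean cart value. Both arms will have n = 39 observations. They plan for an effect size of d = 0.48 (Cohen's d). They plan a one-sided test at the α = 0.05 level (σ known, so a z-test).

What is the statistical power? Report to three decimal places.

Noncentrality parameter: δ = d·√(n/2) = 0.48 × √(39/2) = 2.1196
One-sided α = 0.05 → critical value z_{0.05} = 1.645.
Power = P(Z > 1.645 − δ) = Φ(0.475) = 0.6825.

Power ≈ 0.683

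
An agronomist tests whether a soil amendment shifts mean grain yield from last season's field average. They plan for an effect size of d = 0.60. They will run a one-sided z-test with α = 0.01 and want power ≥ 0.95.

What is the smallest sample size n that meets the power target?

n = 44

For power 0.95 need Φ(δ − z_{0.01}) = 0.95, so δ = z_{0.01} + z_{0.05} = 2.326 + 1.645 = 3.971.
δ = d·√n ⇒ n = (δ/d)² = (3.971 / 0.60)² = 43.81.
Rounding up, n = 44.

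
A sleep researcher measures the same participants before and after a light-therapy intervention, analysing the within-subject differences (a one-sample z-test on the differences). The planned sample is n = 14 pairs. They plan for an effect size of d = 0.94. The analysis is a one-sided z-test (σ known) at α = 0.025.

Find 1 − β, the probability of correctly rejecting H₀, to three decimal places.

Noncentrality parameter: δ = d·√n = 0.94 × √14 = 3.5172
Critical value for a one-sided test at α = 0.025: z_α = 1.960.
Power = Φ(δ − 1.960) = Φ(1.557) = 0.9403.

Power ≈ 0.940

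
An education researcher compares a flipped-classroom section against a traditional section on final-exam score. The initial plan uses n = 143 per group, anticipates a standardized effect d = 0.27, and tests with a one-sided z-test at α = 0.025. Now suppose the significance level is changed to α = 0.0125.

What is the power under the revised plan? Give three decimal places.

Power ≈ 0.517

δ = d·√(n/2) = 0.27 × √(143/2) = 2.2831 (unchanged). New critical value: z_{0.0125} = 2.241.
Revised power = Φ(δ − 2.241) = Φ(0.042) = 0.5166.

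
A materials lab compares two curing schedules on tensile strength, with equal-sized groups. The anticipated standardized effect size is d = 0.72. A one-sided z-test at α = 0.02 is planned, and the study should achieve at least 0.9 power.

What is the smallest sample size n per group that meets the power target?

Set Φ(δ − 2.054) = 0.9; then δ − 2.054 = Φ⁻¹(0.9) = 1.282, giving δ = 3.335.
δ = d·√(n/2) ⇒ n = 2(δ/d)² = 2 × (3.335 / 0.72)² = 42.92.
Round up to the next whole unit.

n = 43 per group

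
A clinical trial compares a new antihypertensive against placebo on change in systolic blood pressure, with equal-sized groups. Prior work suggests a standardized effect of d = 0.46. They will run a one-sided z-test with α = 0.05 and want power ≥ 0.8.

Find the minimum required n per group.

Set Φ(δ − 1.645) = 0.8; then δ − 1.645 = Φ⁻¹(0.8) = 0.842, giving δ = 2.486.
δ = d·√(n/2) ⇒ n = 2(δ/d)² = 2 × (2.486 / 0.46)² = 58.44.
Rounding up, n = 59 per group.

n = 59 per group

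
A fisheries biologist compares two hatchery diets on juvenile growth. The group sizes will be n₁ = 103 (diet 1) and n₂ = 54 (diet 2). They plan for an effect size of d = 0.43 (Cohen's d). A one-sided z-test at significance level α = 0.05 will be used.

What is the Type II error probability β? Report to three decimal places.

Noncentrality parameter: δ = d / √(1/n₁ + 1/n₂) = 0.43 / √(1/103 + 1/54) = 2.5594
One-sided α = 0.05 → critical value z_{0.05} = 1.645.
Power = P(Z > 1.645 − δ) = Φ(0.915) = 0.8198.
Type II error: β = 1 − power = 1 − 0.8198 = 0.1802.

β ≈ 0.180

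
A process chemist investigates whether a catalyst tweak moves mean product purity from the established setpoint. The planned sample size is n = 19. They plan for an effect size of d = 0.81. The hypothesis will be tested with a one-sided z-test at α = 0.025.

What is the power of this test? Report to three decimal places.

Power ≈ 0.942

Noncentrality parameter: δ = d·√n = 0.81 × √19 = 3.5307
Critical value for a one-sided test at α = 0.025: z_α = 1.960.
Power = Φ(δ − 1.960) = Φ(1.571) = 0.9419.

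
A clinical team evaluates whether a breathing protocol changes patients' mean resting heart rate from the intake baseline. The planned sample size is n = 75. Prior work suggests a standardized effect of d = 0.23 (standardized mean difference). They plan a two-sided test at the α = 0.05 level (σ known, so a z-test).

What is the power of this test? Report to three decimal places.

Power ≈ 0.513

Noncentrality parameter: δ = d·√n = 0.23 × √75 = 1.9919
Critical value for a two-sided test at α = 0.05: z_{α/2} = 1.960.
Power = Φ(δ − 1.960) + Φ(−δ − 1.960) = Φ(0.032) + Φ(-3.952) = 0.5127 + 0.0000 = 0.5128.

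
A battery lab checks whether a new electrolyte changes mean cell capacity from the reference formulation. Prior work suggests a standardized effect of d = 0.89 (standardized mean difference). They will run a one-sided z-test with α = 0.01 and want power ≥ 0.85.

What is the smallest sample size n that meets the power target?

For power 0.85 need Φ(δ − z_{0.01}) = 0.85, so δ = z_{0.01} + z_{0.15} = 2.326 + 1.036 = 3.363.
δ = d·√n ⇒ n = (δ/d)² = (3.363 / 0.89)² = 14.28.
Round up to the next whole unit.

n = 15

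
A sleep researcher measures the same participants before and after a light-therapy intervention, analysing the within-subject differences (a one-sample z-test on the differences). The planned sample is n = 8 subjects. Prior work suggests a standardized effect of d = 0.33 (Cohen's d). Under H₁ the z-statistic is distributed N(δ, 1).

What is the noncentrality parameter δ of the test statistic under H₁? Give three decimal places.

δ = d·√n = 0.33 × √8 = 0.9334

δ ≈ 0.933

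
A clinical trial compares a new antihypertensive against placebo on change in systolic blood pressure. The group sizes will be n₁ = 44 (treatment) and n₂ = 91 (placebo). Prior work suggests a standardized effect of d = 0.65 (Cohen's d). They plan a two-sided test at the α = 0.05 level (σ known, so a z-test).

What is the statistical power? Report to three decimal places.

Noncentrality parameter: λ = d / √(1/n₁ + 1/n₂) = 0.65 / √(1/44 + 1/91) = 3.5399
Critical value for a two-sided test at α = 0.05: z_{α/2} = 1.960.
Power = Φ(λ − 1.960) + Φ(−λ − 1.960) = Φ(1.580) + Φ(-5.500) = 0.9429 + 0.0000 = 0.9429.

Power ≈ 0.943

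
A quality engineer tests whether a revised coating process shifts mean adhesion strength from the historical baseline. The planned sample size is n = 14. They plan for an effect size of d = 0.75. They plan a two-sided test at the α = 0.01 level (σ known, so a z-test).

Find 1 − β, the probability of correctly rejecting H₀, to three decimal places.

Noncentrality parameter: δ = d·√n = 0.75 × √14 = 2.8062
Critical value for a two-sided test at α = 0.01: z_{α/2} = 2.576.
Power = Φ(δ − 2.576) + Φ(−δ − 2.576) = Φ(0.230) + Φ(-5.382) = 0.5911 + 0.0000 = 0.5911.

Power ≈ 0.591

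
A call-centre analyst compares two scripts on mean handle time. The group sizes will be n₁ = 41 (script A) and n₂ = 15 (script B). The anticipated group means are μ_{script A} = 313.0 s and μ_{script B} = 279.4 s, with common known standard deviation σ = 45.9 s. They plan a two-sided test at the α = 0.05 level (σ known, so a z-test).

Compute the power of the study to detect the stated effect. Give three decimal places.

Standardized effect: d = |μ_{script A} − μ_{script B}| / σ = |313.0 − 279.4| / 45.9 = 0.7320
Noncentrality parameter: δ = d / √(1/n₁ + 1/n₂) = 0.7320 / √(1/41 + 1/15) = 2.4259
Two-sided α = 0.05 → critical value z_{0.025} = 1.960.
Power = Φ(δ − 1.960) + Φ(−δ − 1.960) = Φ(0.466) + Φ(-4.386) = 0.6794 + 0.0000 = 0.6794.

Power ≈ 0.679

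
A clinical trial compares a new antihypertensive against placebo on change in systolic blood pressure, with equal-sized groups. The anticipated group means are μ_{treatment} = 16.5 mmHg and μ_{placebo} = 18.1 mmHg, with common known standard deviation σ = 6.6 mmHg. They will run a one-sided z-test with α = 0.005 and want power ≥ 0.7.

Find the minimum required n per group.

Standardized effect: d = |μ_{treatment} − μ_{placebo}| / σ = |16.5 − 18.1| / 6.6 = 0.2424
Set Φ(δ − 2.576) = 0.7; then δ − 2.576 = Φ⁻¹(0.7) = 0.524, giving δ = 3.100.
δ = d·√(n/2) ⇒ n = 2(δ/d)² = 2 × (3.100 / 0.2424)² = 327.09.
Round up to the next whole unit.

n = 328 per group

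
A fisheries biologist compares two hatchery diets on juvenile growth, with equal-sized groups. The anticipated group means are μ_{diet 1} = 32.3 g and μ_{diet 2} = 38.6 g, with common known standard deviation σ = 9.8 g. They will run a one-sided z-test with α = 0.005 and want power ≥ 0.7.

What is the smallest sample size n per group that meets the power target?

Standardized effect: d = |μ_{diet 1} − μ_{diet 2}| / σ = |32.3 − 38.6| / 9.8 = 0.6429
Set Φ(δ − 2.576) = 0.7; then δ − 2.576 = Φ⁻¹(0.7) = 0.524, giving δ = 3.100.
δ = d·√(n/2) ⇒ n = 2(δ/d)² = 2 × (3.100 / 0.6429)² = 46.51.
Round up to the next whole unit.

n = 47 per group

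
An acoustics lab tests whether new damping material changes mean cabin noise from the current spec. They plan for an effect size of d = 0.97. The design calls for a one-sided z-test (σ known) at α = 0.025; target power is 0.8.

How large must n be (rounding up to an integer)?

n = 9

For power 0.8 need Φ(δ − z_{0.025}) = 0.8, so δ = z_{0.025} + z_{0.20} = 1.960 + 0.842 = 2.802.
δ = d·√n ⇒ n = (δ/d)² = (2.802 / 0.97)² = 8.34.
Rounding up, n = 9.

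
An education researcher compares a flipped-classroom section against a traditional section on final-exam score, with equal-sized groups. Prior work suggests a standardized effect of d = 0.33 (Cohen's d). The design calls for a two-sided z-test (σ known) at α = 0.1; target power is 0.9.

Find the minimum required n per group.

n = 158 per group

Set Φ(δ − 1.645) = 0.9; then δ − 1.645 = Φ⁻¹(0.9) = 1.282, giving δ = 2.926.
(For δ > 0 the lower-tail rejection region contributes negligibly to power, so the one-term inversion is standard.)
δ = d·√(n/2) ⇒ n = 2(δ/d)² = 2 × (2.926 / 0.33)² = 157.28.
Rounding up, n = 158 per group.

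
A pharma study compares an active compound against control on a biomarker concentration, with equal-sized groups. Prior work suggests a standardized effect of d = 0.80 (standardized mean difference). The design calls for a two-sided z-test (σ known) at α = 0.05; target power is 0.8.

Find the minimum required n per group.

n = 25 per group

Set Φ(δ − 1.960) = 0.8; then δ − 1.960 = Φ⁻¹(0.8) = 0.842, giving δ = 2.802.
(The Φ(−δ − z_{α/2}) term is vanishingly small for δ > 0 and is dropped in the standard sample-size formula.)
δ = d·√(n/2) ⇒ n = 2(δ/d)² = 2 × (2.802 / 0.80)² = 24.53.
Rounding up, n = 25 per group.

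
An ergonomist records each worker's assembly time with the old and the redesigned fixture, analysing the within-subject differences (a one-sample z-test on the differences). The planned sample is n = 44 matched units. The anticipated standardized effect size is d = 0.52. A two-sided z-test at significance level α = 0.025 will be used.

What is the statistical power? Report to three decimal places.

Noncentrality parameter: δ = d·√n = 0.52 × √44 = 3.4493
Critical value for a two-sided test at α = 0.025: z_{α/2} = 2.241.
Power = Φ(δ − 2.241) + Φ(−δ − 2.241) = Φ(1.208) + Φ(-5.691) = 0.8865 + 0.0000 = 0.8865.

Power ≈ 0.886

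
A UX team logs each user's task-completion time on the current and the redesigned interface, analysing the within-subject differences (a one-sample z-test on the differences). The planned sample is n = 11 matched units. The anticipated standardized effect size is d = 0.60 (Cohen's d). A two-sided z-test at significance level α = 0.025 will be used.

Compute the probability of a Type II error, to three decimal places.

β ≈ 0.599

Noncentrality parameter: δ = d·√n = 0.60 × √11 = 1.9900
Critical value for a two-sided test at α = 0.025: z_{α/2} = 2.241.
Power = Φ(δ − 2.241) + Φ(−δ − 2.241) = Φ(-0.251) + Φ(-4.231) = 0.4007 + 0.0000 = 0.4008.
Type II error: β = 1 − power = 1 − 0.4008 = 0.5992.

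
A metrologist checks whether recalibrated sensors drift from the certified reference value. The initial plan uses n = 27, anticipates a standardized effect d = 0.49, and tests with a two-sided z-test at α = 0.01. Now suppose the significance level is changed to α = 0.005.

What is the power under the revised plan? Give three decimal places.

δ = d·√n = 0.49 × √27 = 2.5461 (unchanged). New critical value: z_{0.0025} = 2.807.
Revised power = Φ(δ − 2.807) + Φ(−δ − 2.807) = Φ(-0.261) + Φ(-5.353) = 0.3971 + 0.0000 = 0.3971.

Power ≈ 0.397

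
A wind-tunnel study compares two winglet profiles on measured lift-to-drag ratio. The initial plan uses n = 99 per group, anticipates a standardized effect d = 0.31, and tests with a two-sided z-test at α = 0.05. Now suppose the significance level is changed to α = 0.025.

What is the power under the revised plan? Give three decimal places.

Power ≈ 0.476

δ = d·√(n/2) = 0.31 × √(99/2) = 2.1810 (unchanged). New critical value: z_{0.0125} = 2.241.
Revised power = Φ(δ − 2.241) + Φ(−δ − 2.241) = Φ(-0.060) + Φ(-4.422) = 0.4759 + 0.0000 = 0.4759.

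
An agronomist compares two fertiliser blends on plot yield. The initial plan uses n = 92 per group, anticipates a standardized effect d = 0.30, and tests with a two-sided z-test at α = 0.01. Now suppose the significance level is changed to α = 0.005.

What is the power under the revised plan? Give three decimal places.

Power ≈ 0.220

δ = d·√(n/2) = 0.30 × √(92/2) = 2.0347 (unchanged). New critical value: z_{0.0025} = 2.807.
Revised power = Φ(δ − 2.807) + Φ(−δ − 2.807) = Φ(-0.772) + Φ(-4.842) = 0.2200 + 0.0000 = 0.2200.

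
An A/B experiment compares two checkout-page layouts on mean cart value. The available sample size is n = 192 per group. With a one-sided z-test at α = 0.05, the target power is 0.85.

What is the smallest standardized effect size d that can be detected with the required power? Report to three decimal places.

d ≈ 0.274

Need Φ(δ − 1.645) = 0.85, so δ = 1.645 + 1.036 = 2.681.
δ = d·√(n/2) ⇒ d = δ/√(n/2) = 2.681/√(192/2) = 0.2737.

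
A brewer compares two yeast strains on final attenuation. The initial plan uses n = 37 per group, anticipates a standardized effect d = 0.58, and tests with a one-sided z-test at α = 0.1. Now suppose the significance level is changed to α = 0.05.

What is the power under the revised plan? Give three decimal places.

Power ≈ 0.802

δ = d·√(n/2) = 0.58 × √(37/2) = 2.4947 (unchanged). New critical value: z_{0.05} = 1.645.
Revised power = Φ(δ − 1.645) = Φ(0.850) = 0.8023.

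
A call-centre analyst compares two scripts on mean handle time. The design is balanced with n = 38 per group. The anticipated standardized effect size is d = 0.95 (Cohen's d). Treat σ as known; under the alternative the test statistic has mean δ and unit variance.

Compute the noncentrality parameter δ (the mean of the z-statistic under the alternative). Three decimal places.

δ = d·√(n/2) = 0.95 × √(38/2) = 4.1410

δ ≈ 4.141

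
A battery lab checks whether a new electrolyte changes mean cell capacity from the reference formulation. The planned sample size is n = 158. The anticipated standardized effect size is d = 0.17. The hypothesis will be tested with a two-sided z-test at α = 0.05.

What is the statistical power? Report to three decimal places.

Noncentrality parameter: δ = d·√n = 0.17 × √158 = 2.1369
Two-sided α = 0.05 → critical value z_{0.025} = 1.960.
Power = Φ(δ − 1.960) + Φ(−δ − 1.960) = Φ(0.177) + Φ(-4.097) = 0.5702 + 0.0000 = 0.5702.

Power ≈ 0.570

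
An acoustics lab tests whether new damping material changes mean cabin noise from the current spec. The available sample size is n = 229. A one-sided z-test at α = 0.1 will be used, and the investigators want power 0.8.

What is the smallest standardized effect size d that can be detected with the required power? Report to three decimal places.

d ≈ 0.140

Need Φ(δ − 1.282) = 0.8, so δ = 1.282 + 0.842 = 2.123.
δ = d·√n ⇒ d = δ/√n = 2.123/√229 = 0.1403.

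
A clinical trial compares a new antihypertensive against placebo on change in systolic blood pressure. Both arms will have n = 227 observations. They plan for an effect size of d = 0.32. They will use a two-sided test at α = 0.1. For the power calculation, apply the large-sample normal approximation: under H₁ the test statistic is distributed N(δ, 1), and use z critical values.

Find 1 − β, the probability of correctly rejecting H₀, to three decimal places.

Power ≈ 0.961

Noncentrality parameter: δ = d·√(n/2) = 0.32 × √(227/2) = 3.4092
Two-sided α = 0.1 → critical value z_{0.05} = 1.645.
Power = Φ(δ − 1.645) + Φ(−δ − 1.645) = Φ(1.764) + Φ(-5.054) = 0.9612 + 0.0000 = 0.9612.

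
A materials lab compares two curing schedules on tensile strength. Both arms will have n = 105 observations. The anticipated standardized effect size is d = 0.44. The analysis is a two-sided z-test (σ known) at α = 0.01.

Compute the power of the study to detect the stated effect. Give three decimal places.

Noncentrality parameter: δ = d·√(n/2) = 0.44 × √(105/2) = 3.1881
Critical value for a two-sided test at α = 0.01: z_{α/2} = 2.576.
Power = Φ(δ − 2.576) + Φ(−δ − 2.576) = Φ(0.612) + Φ(-5.764) = 0.7298 + 0.0000 = 0.7298.

Power ≈ 0.730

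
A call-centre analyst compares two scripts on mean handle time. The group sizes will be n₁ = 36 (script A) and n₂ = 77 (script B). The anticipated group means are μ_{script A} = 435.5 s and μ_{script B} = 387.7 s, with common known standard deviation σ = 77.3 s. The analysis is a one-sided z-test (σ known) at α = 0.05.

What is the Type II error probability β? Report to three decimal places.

Standardized effect: d = |μ_{script A} − μ_{script B}| / σ = |435.5 − 387.7| / 77.3 = 0.6184
Noncentrality parameter: δ = d / √(1/n₁ + 1/n₂) = 0.6184 / √(1/36 + 1/77) = 3.0627
Critical value for a one-sided test at α = 0.05: z_α = 1.645.
Power = Φ(δ − 1.645) = Φ(1.418) = 0.9219.
Type II error: β = 1 − power = 1 − 0.9219 = 0.0781.

β ≈ 0.078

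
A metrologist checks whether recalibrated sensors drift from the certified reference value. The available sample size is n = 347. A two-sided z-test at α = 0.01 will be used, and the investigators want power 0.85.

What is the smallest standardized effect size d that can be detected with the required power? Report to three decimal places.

d ≈ 0.194

Need Φ(δ − 2.576) = 0.85, so δ = 2.576 + 1.036 = 3.612.
(The second rejection-region term Φ(−δ − z_{α/2}) is negligible and dropped.)
δ = d·√n ⇒ d = δ/√n = 3.612/√347 = 0.1939.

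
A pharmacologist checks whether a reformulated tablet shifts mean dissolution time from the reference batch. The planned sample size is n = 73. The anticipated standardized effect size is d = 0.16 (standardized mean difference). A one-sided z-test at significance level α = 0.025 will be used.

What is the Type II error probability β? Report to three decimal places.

Noncentrality parameter: δ = d·√n = 0.16 × √73 = 1.3670
Critical value for a one-sided test at α = 0.025: z_α = 1.960.
Power = P(Z > 1.960 − δ) = Φ(-0.593) = 0.2766.
Type II error: β = 1 − power = 1 − 0.2766 = 0.7234.

β ≈ 0.723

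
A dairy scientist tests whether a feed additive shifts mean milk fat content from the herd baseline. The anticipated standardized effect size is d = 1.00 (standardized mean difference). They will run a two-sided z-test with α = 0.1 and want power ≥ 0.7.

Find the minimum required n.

For power 0.7 need Φ(δ − z_{0.05}) = 0.7, so δ = z_{0.05} + z_{0.30} = 1.645 + 0.524 = 2.169.
(The Φ(−δ − z_{α/2}) term is vanishingly small for δ > 0 and is dropped in the standard sample-size formula.)
δ = d·√n ⇒ n = (δ/d)² = (2.169 / 1.00)² = 4.71.
Rounding up, n = 5.

n = 5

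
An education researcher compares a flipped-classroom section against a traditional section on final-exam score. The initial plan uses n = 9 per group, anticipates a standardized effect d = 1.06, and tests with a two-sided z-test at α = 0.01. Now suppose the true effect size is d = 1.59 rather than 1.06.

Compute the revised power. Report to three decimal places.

With d = 1.59: δ = d·√(n/2) = 1.59 × √(9/2) = 3.3729. Critical value z_{0.005} = 2.576.
Revised power = Φ(δ − 2.576) + Φ(−δ − 2.576) = Φ(0.797) + Φ(-5.949) = 0.7873 + 0.0000 = 0.7873.

Power ≈ 0.787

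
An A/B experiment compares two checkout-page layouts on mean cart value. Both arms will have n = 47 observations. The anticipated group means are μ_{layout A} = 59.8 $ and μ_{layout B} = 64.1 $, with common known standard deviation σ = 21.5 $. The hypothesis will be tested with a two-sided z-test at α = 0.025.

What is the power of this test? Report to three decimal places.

Power ≈ 0.102

Standardized effect: d = |μ_{layout A} − μ_{layout B}| / σ = |59.8 − 64.1| / 21.5 = 0.2000
Noncentrality parameter: δ = d·√(n/2) = 0.2000 × √(47/2) = 0.9695
Two-sided α = 0.025 → critical value z_{0.0125} = 2.241.
Power = Φ(δ − 2.241) + Φ(−δ − 2.241) = Φ(-1.272) + Φ(-3.211) = 0.1017 + 0.0007 = 0.1024.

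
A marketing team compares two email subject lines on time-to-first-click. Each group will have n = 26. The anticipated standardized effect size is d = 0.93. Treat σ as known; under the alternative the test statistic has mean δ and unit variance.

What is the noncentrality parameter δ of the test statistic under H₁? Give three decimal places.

The noncentrality parameter scales effect size by the design's sample-size factor: δ = d·√(n/2) = 0.93 × √(26/2) = 3.3532

δ ≈ 3.353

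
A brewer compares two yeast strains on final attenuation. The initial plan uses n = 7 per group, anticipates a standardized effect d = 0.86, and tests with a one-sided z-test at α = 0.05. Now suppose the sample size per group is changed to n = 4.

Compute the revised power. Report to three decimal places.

With n = 4 per group: δ = d·√(n/2) = 0.86 × √(4/2) = 1.2162. Critical value z_{0.05} = 1.645.
Revised power = P(Z > 1.645 − δ) = Φ(-0.429) = 0.3341.

Power ≈ 0.334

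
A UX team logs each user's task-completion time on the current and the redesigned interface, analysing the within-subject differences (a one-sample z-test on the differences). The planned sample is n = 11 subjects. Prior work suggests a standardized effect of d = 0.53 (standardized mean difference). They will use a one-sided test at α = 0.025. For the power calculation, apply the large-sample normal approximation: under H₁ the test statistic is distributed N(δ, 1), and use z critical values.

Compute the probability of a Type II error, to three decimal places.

β ≈ 0.580

Noncentrality parameter: δ = d·√n = 0.53 × √11 = 1.7578
Critical value for a one-sided test at α = 0.025: z_α = 1.960.
Power = Φ(δ − 1.960) = Φ(-0.202) = 0.4199.
Type II error: β = 1 − power = 1 − 0.4199 = 0.5801.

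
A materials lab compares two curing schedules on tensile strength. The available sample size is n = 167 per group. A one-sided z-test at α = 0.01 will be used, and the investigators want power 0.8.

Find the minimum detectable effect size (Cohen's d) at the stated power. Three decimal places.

d ≈ 0.347

Required noncentrality: δ = z_{0.01} + z_{0.20} = 2.326 + 0.842 = 3.168.
δ = d·√(n/2) ⇒ d = δ/√(n/2) = 3.168/√(167/2) = 0.3467.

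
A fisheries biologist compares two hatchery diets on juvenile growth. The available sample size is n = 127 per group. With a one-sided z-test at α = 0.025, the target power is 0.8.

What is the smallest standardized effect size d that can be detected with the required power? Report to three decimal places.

d ≈ 0.352

Required noncentrality: δ = z_{0.025} + z_{0.20} = 1.960 + 0.842 = 2.802.
δ = d·√(n/2) ⇒ d = δ/√(n/2) = 2.802/√(127/2) = 0.3516.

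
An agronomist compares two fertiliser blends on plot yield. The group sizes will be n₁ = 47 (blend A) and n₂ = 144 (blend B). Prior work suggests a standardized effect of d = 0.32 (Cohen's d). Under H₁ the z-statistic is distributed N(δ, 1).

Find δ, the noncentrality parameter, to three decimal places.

δ ≈ 1.905

δ = d / √(1/n₁ + 1/n₂) = 0.32 / √(1/47 + 1/144) = 1.9049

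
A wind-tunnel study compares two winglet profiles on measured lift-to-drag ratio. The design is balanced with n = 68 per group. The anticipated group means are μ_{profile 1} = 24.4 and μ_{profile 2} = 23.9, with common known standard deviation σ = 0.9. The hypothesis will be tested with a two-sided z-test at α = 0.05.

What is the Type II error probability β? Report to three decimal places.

β ≈ 0.100

Standardized effect: d = |μ_{profile 1} − μ_{profile 2}| / σ = |24.4 − 23.9| / 0.9 = 0.5556
Noncentrality parameter: δ = d·√(n/2) = 0.5556 × √(68/2) = 3.2394
Critical value for a two-sided test at α = 0.05: z_{α/2} = 1.960.
Power = Φ(δ − 1.960) + Φ(−δ − 1.960) = Φ(1.279) + Φ(-5.199) = 0.8996 + 0.0000 = 0.8996.
Type II error: β = 1 − power = 1 − 0.8996 = 0.1004.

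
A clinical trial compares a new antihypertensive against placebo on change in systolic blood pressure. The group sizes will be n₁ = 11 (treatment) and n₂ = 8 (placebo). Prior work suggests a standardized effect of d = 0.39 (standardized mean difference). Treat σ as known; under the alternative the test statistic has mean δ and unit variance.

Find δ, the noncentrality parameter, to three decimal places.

δ ≈ 0.839

δ = d / √(1/n₁ + 1/n₂) = 0.39 / √(1/11 + 1/8) = 0.8393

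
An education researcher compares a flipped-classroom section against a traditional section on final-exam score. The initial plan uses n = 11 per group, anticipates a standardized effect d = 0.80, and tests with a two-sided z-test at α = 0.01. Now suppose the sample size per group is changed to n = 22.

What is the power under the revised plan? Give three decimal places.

Power ≈ 0.531

With n = 22 per group: δ = d·√(n/2) = 0.80 × √(22/2) = 2.6533. Critical value z_{0.005} = 2.576.
Revised power = Φ(δ − 2.576) + Φ(−δ − 2.576) = Φ(0.077) + Φ(-5.229) = 0.5309 + 0.0000 = 0.5309.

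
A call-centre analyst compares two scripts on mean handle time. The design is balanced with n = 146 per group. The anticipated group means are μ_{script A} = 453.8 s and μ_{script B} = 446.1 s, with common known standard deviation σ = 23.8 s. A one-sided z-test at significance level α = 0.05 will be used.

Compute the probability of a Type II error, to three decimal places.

β ≈ 0.131

Standardized effect: d = |μ_{script A} − μ_{script B}| / σ = |453.8 − 446.1| / 23.8 = 0.3235
Noncentrality parameter: δ = d·√(n/2) = 0.3235 × √(146/2) = 2.7642
One-sided α = 0.05 → critical value z_{0.05} = 1.645.
Power = Φ(δ − 1.645) = Φ(1.119) = 0.8685.
Type II error: β = 1 − power = 1 − 0.8685 = 0.1315.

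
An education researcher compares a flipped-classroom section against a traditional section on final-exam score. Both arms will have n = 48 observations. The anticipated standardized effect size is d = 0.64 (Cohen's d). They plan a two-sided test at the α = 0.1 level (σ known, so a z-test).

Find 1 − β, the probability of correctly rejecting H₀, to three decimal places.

Power ≈ 0.932

Noncentrality parameter: δ = d·√(n/2) = 0.64 × √(48/2) = 3.1353
Critical value for a two-sided test at α = 0.1: z_{α/2} = 1.645.
Power = Φ(δ − 1.645) + Φ(−δ − 1.645) = Φ(1.490) + Φ(-4.780) = 0.9320 + 0.0000 = 0.9320.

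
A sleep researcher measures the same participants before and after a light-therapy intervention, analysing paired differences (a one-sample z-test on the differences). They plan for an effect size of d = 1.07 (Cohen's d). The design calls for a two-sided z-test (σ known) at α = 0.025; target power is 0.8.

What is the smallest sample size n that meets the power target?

n = 9

For power 0.8 need Φ(δ − z_{0.0125}) = 0.8, so δ = z_{0.0125} + z_{0.20} = 2.241 + 0.842 = 3.083.
(The Φ(−δ − z_{α/2}) term is vanishingly small for δ > 0 and is dropped in the standard sample-size formula.)
δ = d·√n ⇒ n = (δ/d)² = (3.083 / 1.07)² = 8.30.
Rounding up, n = 9.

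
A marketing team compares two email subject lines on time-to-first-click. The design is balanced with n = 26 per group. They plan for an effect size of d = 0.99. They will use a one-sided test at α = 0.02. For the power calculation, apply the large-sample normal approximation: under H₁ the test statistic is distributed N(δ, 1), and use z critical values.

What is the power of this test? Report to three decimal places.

Noncentrality parameter: δ = d·√(n/2) = 0.99 × √(26/2) = 3.5695
One-sided α = 0.02 → critical value z_{0.02} = 2.054.
Power = P(Z > 2.054 − δ) = Φ(1.516) = 0.9352.

Power ≈ 0.935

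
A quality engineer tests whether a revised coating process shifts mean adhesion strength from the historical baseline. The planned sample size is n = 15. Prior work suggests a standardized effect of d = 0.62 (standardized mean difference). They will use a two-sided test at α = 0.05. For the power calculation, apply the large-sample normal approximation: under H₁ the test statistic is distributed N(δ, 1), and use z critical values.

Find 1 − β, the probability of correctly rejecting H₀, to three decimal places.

Noncentrality parameter: δ = d·√n = 0.62 × √15 = 2.4012
Two-sided α = 0.05 → critical value z_{0.025} = 1.960.
Power = Φ(δ − 1.960) + Φ(−δ − 1.960) = Φ(0.441) + Φ(-4.361) = 0.6705 + 0.0000 = 0.6705.

Power ≈ 0.671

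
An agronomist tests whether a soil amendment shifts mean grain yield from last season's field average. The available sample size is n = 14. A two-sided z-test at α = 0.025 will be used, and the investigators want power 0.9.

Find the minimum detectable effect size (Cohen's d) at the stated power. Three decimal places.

Need Φ(δ − 2.241) = 0.9, so δ = 2.241 + 1.282 = 3.523.
(Lower-tail contribution to power is negligible for δ > 0.)
δ = d·√n ⇒ d = δ/√n = 3.523/√14 = 0.9415.

d ≈ 0.942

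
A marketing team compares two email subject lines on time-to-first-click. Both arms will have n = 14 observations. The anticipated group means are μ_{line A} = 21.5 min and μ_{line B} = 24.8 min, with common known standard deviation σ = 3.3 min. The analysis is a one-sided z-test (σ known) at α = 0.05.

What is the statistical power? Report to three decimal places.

Standardized effect: d = |μ_{line A} − μ_{line B}| / σ = |21.5 − 24.8| / 3.3 = 1.0000
Noncentrality parameter: δ = d·√(n/2) = 1.0000 × √(14/2) = 2.6458
Critical value for a one-sided test at α = 0.05: z_α = 1.645.
Power = P(Z > 1.645 − δ) = Φ(1.001) = 0.8416.

Power ≈ 0.842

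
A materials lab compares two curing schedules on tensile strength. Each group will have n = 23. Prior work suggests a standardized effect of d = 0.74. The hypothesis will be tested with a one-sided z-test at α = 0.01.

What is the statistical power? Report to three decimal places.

Noncentrality parameter: δ = d·√(n/2) = 0.74 × √(23/2) = 2.5095
Critical value for a one-sided test at α = 0.01: z_α = 2.326.
Power = Φ(δ − 2.326) = Φ(0.183) = 0.5726.

Power ≈ 0.573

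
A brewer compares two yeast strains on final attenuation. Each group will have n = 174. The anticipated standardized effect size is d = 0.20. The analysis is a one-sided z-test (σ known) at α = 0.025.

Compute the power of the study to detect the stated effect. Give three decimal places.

Power ≈ 0.462

Noncentrality parameter: δ = d·√(n/2) = 0.20 × √(174/2) = 1.8655
One-sided α = 0.025 → critical value z_{0.025} = 1.960.
Power = Φ(δ − 1.960) = Φ(-0.094) = 0.4624.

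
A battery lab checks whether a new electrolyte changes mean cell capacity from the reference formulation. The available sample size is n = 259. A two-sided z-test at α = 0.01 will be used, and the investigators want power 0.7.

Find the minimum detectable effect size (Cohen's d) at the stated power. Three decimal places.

d ≈ 0.193

Required noncentrality: δ = z_{0.005} + z_{0.30} = 2.576 + 0.524 = 3.100.
(Lower-tail contribution to power is negligible for δ > 0.)
δ = d·√n ⇒ d = δ/√n = 3.100/√259 = 0.1926.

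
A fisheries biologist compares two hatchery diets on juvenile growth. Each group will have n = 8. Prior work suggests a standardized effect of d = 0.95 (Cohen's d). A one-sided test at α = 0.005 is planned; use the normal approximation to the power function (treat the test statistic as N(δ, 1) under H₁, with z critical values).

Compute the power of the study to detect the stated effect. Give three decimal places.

Power ≈ 0.250

Noncentrality parameter: δ = d·√(n/2) = 0.95 × √(8/2) = 1.9000
Critical value for a one-sided test at α = 0.005: z_α = 2.576.
Power = Φ(δ − 2.576) = Φ(-0.676) = 0.2496.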